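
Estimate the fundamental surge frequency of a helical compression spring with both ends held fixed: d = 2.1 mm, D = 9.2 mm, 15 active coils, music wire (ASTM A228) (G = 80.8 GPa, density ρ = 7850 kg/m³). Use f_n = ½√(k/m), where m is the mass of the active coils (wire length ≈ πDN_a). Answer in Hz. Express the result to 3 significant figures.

597 Hz

k = Gd⁴/(8D³N_a) = (80.8×10³)(2.1⁴)/(8·9.2³·15) = 16.817 N/mm = 16817 N/m
Wire length L = πDN_a = π·9.2·15 = 433.54 mm
m = ρ·(πd²/4)·L = 7850 × 3.4636×10⁻⁶ m² × 0.43354 m = 0.011788 kg
f_n = ½√(k/m) = 0.5·√(16817/0.011788) = 0.5·√(1.4266e+06) = 597.21 Hz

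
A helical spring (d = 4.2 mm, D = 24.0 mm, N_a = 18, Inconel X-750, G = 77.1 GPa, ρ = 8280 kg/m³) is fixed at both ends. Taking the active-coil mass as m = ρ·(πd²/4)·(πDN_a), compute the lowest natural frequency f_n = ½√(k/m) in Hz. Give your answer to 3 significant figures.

k = Gd⁴/(8D³N_a) = (77.1×10³)(4.2⁴)/(8·24.0³·18) = 12.052 N/mm = 12052 N/m
Wire length L = πDN_a = π·24.0·18 = 1357.2 mm
m = ρ·(πd²/4)·L = 8280 × 13.854×10⁻⁶ m² × 1.3572 m = 0.15569 kg
f_n = ½√(k/m) = 0.5·√(12052/0.15569) = 0.5·√(77411) = 139.11 Hz

139 Hz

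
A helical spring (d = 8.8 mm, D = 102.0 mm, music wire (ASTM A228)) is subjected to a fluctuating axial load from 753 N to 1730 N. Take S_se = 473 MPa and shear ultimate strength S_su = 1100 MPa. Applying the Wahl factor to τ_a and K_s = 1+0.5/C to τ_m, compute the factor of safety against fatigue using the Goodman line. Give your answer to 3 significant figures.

C = D/d = 102.0/8.8 = 11.5909; K_W = (4C−1)/(4C−4)+0.615/C = 1.1239; K_s = 1+0.5/C = 1.0431
F_a = (F_max−F_min)/2 = 488.5 N; F_m = (F_max+F_min)/2 = 1241.5 N
τ_a = K_W·8F_aD/(πd³) = 1.1239 × 186.19 = 209.25 MPa
τ_m = K_s·8F_mD/(πd³) = 1.0431 × 473.19 = 493.61 MPa
Goodman: 1/n_f = τ_a/S_se + τ_m/S_su = 209.25/473 + 493.61/1100 = 0.44240 + 0.44873 = 0.89113
n_f = 1/0.89113 = 1.122

1.12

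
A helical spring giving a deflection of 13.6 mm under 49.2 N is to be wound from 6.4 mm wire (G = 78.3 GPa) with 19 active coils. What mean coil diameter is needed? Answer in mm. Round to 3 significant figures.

62.0 mm

Required rate k = F/δ = 49.2/13.6 = 3.6176 N/mm
D = (Gd⁴/(8N_a·k))^(1/3) = (78.3×10³·6.4⁴/(8·19·3.6176))^(1/3)
  = (238898)^(1/3) = 62.0494 mm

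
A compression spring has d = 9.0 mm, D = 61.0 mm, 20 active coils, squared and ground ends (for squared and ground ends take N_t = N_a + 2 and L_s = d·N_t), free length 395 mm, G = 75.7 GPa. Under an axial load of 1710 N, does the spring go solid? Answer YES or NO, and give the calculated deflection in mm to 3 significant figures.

k = Gd⁴/(8D³N_a) = (75.7×10³)(9.0⁴)/(8·61.0³·20) = 13.676 N/mm
N_t = 22; L_s = 9.0·22 = 198 mm; δ_solid = L₀ − L_s = 395 − 198 = 197 mm
δ = F/k = 1710/13.676 = 125.04 mm
δ < δ_solid → spring does not go solid

NO, δ = 125 mm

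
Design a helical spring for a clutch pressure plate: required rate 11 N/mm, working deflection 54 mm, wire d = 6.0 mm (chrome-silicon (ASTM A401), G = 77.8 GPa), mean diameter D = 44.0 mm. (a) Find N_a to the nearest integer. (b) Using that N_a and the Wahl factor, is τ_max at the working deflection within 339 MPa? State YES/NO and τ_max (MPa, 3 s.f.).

N_a = Gd⁴/(8D³k) = (77.8×10³)(6.0⁴)/(8·44.0³·11) = 13.45 → N_a = 13
Actual rate k = Gd⁴/(8D³·13) = 11.381 N/mm
Working load F = kδ = 11.381·54 = 614.59 N
C = 44.0/6.0 = 7.3333; K_W = (4C−1)/(4C−4)+0.615/C = 1.2023
τ_max = K_W·8FD/(πd³) = 1.2023·318.81 = 383.3 MPa
τ_max > 339 MPa → exceeds allowable

(a) 13 coils; (b) NO, τ_max = 383 MPa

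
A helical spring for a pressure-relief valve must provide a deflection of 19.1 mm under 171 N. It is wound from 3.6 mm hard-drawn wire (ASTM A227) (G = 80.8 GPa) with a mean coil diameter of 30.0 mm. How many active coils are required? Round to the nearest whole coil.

Required rate k = F/δ = 171/19.1 = 8.9529 N/mm
N_a = Gd⁴/(8D³k) = (80.8×10³ × 3.6⁴)/(8 × 30.0³ × 8.9529)
    = 1.35713e+07 / 1.93382e+06 = 7.018 → 7 coils

7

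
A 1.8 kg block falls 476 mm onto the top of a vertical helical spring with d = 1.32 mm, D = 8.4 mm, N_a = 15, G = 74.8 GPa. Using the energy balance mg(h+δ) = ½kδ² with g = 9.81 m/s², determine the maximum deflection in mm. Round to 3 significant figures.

78.3 mm

k = Gd⁴/(8D³N_a) = (74.8×10³)(1.32⁴)/(8·8.4³·15) = 3.1928 N/mm
W = mg = 1.8 × 9.81 = 17.658 N
½kδ² − Wδ − Wh = 0 → δ = (W + √(W² + 2kWh))/k
δ = (17.658 + √(311.8 + 53673.1))/3.1928 = (17.658 + 232.35)/3.1928 = 78.301 mm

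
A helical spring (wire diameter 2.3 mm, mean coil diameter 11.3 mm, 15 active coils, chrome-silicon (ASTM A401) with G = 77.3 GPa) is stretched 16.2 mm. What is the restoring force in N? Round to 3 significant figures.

k = Gd⁴/(8D³N_a) = (77.3×10³)(2.3⁴)/(8·11.3³·15) = 12.493 N/mm
F = k·δ = 12.493 × 16.2 = 202.39 N

202 N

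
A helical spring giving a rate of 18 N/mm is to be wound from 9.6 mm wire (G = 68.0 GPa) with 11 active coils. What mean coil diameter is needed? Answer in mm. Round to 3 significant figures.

71.4 mm

D = (Gd⁴/(8N_a·k))^(1/3) = (68.0×10³·9.6⁴/(8·11·18))^(1/3)
  = (364618)^(1/3) = 71.4408 mm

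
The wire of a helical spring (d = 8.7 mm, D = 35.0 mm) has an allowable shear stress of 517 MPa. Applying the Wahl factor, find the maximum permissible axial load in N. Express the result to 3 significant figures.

C = D/d = 35.0/8.7 = 4.0230
K_W = (4C−1)/(4C−4) + 0.615/C = 15.092/12.092 + 0.1529 = 1.4010
τ_max = K·8FD/(πd³) → F_max = τ_allow·πd³/(8DK)
F_max = 517·π·8.7³/(8·35.0·1.4010) = 1.0695e+06/392.27 = 2726.5 N

2730 N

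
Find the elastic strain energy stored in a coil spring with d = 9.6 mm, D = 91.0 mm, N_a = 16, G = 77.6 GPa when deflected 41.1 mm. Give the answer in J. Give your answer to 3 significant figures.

5.77 J

k = Gd⁴/(8D³N_a) = (77.6×10³)(9.6⁴)/(8·91.0³·16) = 6.833 N/mm
U = ½kδ² = 0.5 × 6.833 × 41.1² = 5771.2 N·mm = 5.7712 J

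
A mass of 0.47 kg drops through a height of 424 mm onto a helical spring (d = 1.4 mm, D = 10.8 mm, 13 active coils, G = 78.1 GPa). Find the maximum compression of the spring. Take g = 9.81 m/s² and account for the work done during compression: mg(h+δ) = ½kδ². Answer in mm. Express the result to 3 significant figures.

43.4 mm

k = Gd⁴/(8D³N_a) = (78.1×10³)(1.4⁴)/(8·10.8³·13) = 2.2901 N/mm
W = mg = 0.47 × 9.81 = 4.6107 N
½kδ² − Wδ − Wh = 0 → δ = (W + √(W² + 2kWh))/k
δ = (4.6107 + √(21.259 + 8954.09))/2.2901 = (4.6107 + 94.738)/2.2901 = 43.382 mm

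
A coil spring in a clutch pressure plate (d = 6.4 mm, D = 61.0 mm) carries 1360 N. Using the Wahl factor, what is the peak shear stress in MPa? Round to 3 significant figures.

Spring index C = D/d = 61.0/6.4 = 9.5312
K_W = (4C−1)/(4C−4) + 0.615/C = 37.125/34.125 + 0.0645 = 1.1524
τ₀ = 8FD/(πd³) = 8·1360·61.0/(π·6.4³) = 663680/823.55 = 805.88 MPa
τ_max = K·τ₀ = 1.1524 × 805.88 = 928.72 MPa

929 MPa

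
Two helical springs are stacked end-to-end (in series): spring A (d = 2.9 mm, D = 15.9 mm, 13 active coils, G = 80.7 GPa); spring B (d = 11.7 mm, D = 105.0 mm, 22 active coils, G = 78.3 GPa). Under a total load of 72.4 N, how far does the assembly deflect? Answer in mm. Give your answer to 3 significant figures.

15.4 mm

k_A = Gd⁴/(8D³N_a) = (80.7×10³)(2.9⁴)/(8·15.9³·13) = 13.653 N/mm
k_B = Gd⁴/(8D³N_a) = (78.3×10³)(11.7⁴)/(8·105.0³·22) = 7.2015 N/mm
Series: 1/k_eq = 1/13.653 + 1/7.2015 = 0.2121; k_eq = 4.7147 N/mm
δ = F/k_eq = 72.4/4.7147 = 15.356 mm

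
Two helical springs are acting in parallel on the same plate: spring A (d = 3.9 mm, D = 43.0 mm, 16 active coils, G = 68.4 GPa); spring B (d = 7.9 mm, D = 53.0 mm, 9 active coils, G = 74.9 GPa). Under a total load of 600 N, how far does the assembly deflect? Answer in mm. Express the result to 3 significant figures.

20.9 mm

k_A = Gd⁴/(8D³N_a) = (68.4×10³)(3.9⁴)/(8·43.0³·16) = 1.5549 N/mm
k_B = Gd⁴/(8D³N_a) = (74.9×10³)(7.9⁴)/(8·53.0³·9) = 27.216 N/mm
Parallel: k_eq = 1.5549 + 27.216 = 28.771 N/mm
δ = F/k_eq = 600/28.771 = 20.854 mm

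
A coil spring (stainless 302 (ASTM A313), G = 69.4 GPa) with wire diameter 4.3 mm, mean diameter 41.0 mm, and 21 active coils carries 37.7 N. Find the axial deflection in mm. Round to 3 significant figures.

18.4 mm

k = Gd⁴/(8D³N_a) = (69.4×10³)(4.3⁴)/(8·41.0³·21) = 2.0491 N/mm
δ = F/k = 37.7 / 2.0491 = 18.398 mm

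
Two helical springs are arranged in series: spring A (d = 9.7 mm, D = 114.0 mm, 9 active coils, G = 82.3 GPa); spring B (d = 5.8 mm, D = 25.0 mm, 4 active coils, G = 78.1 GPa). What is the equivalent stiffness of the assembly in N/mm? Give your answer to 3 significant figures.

k_A = Gd⁴/(8D³N_a) = (82.3×10³)(9.7⁴)/(8·114.0³·9) = 6.8303 N/mm
k_B = Gd⁴/(8D³N_a) = (78.1×10³)(5.8⁴)/(8·25.0³·4) = 176.76 N/mm
Series: 1/k_eq = 1/6.8303 + 1/176.76 = 0.15206; k_eq = 6.5762 N/mm

6.58 N/mm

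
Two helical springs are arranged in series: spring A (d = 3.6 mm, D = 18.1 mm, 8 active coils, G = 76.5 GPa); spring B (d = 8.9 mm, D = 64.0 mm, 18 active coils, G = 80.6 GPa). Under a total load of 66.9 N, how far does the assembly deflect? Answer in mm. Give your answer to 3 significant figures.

6.97 mm

k_A = Gd⁴/(8D³N_a) = (76.5×10³)(3.6⁴)/(8·18.1³·8) = 33.858 N/mm
k_B = Gd⁴/(8D³N_a) = (80.6×10³)(8.9⁴)/(8·64.0³·18) = 13.397 N/mm
Series: 1/k_eq = 1/33.858 + 1/13.397 = 0.10418; k_eq = 9.5986 N/mm
δ = F/k_eq = 66.9/9.5986 = 6.9698 mm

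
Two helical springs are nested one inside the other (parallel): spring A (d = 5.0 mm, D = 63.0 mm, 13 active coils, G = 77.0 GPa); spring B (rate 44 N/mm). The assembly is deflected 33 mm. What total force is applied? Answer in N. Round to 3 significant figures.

1510 N

k_A = Gd⁴/(8D³N_a) = (77.0×10³)(5.0⁴)/(8·63.0³·13) = 1.8506 N/mm
Parallel: k_eq = 1.8506 + 44 = 45.851 N/mm
F = k_eq·δ = 45.851·33 = 1513.1 N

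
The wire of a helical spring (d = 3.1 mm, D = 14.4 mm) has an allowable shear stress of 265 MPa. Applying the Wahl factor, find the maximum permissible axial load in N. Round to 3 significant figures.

C = D/d = 14.4/3.1 = 4.6452
K_W = (4C−1)/(4C−4) + 0.615/C = 17.581/14.581 + 0.1324 = 1.3381
τ_max = K·8FD/(πd³) → F_max = τ_allow·πd³/(8DK)
F_max = 265·π·3.1³/(8·14.4·1.3381) = 24802/154.15 = 160.89 N

161 N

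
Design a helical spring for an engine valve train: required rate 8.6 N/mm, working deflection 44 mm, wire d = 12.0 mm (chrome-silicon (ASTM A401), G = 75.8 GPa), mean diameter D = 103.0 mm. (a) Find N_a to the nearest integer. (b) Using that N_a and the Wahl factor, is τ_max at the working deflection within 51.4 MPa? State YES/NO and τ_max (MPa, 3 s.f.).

(a) 21 coils; (b) NO, τ_max = 66.9 MPa

N_a = Gd⁴/(8D³k) = (75.8×10³)(12.0⁴)/(8·103.0³·8.6) = 20.91 → N_a = 21
Actual rate k = Gd⁴/(8D³·21) = 8.562 N/mm
Working load F = kδ = 8.562·44 = 376.73 N
C = 103.0/12.0 = 8.5833; K_W = (4C−1)/(4C−4)+0.615/C = 1.1706
τ_max = K_W·8FD/(πd³) = 1.1706·57.182 = 66.935 MPa
τ_max > 51.4 MPa → exceeds allowable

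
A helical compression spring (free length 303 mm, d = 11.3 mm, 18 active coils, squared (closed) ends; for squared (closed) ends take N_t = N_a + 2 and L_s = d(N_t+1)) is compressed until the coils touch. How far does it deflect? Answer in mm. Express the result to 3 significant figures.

N_t = 20; L_s = 11.3·21 = 237.3 mm
δ_solid = L₀ − L_s = 303 − 237.3 = 65.7 mm

65.7 mm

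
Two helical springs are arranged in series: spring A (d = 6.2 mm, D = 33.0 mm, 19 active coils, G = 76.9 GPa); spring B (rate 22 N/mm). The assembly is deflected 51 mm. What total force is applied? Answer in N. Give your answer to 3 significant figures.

545 N

k_A = Gd⁴/(8D³N_a) = (76.9×10³)(6.2⁴)/(8·33.0³·19) = 20.802 N/mm
Series: 1/k_eq = 1/20.802 + 1/22 = 0.093527; k_eq = 10.692 N/mm
F = k_eq·δ = 10.692·51 = 545.3 N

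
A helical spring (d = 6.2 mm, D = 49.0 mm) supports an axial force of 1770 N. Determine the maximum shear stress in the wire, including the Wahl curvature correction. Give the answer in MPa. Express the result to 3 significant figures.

1100 MPa

Spring index C = D/d = 49.0/6.2 = 7.9032
K_W = (4C−1)/(4C−4) + 0.615/C = 30.613/27.613 + 0.0778 = 1.1865
τ₀ = 8FD/(πd³) = 8·1770·49.0/(π·6.2³) = 693840/748.73 = 926.69 MPa
τ_max = K·τ₀ = 1.1865 × 926.69 = 1099.5 MPa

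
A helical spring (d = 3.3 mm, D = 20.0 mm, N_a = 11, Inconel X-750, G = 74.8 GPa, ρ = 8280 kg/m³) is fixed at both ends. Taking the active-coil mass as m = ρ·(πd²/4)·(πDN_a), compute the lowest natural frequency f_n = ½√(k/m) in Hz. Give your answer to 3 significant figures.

k = Gd⁴/(8D³N_a) = (74.8×10³)(3.3⁴)/(8·20.0³·11) = 12.6 N/mm = 12600 N/m
Wire length L = πDN_a = π·20.0·11 = 691.15 mm
m = ρ·(πd²/4)·L = 8280 × 8.553×10⁻⁶ m² × 0.69115 m = 0.048946 kg
f_n = ½√(k/m) = 0.5·√(12600/0.048946) = 0.5·√(2.5743e+05) = 253.69 Hz

254 Hz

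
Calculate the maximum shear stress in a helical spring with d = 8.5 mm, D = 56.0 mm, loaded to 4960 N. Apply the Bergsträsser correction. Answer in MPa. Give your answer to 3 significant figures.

Spring index C = D/d = 56.0/8.5 = 6.5882
K_B = (4C+2)/(4C−3) = 28.353/23.353 = 1.2141
τ₀ = 8FD/(πd³) = 8·4960·56.0/(π·8.5³) = 2.22208e+06/1929.3 = 1151.7 MPa
τ_max = K·τ₀ = 1.2141 × 1151.7 = 1398.3 MPa

1400 MPa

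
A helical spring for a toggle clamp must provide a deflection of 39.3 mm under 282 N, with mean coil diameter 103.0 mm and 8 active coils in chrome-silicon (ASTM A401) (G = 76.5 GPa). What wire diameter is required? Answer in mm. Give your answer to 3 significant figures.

9.00 mm

Required rate k = F/δ = 282/39.3 = 7.1756 N/mm
d = (8D³N_a·k / G)^(1/4) = (8·103.0³·8·7.1756 / (76.5×10³))^0.25
  = (6559.7)^0.25 = 8.9996 mm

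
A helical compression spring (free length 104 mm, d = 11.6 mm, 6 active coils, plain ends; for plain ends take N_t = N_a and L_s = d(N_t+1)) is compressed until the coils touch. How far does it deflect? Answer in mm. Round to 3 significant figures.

22.8 mm

N_t = 6; L_s = 11.6·7 = 81.2 mm
δ_solid = L₀ − L_s = 104 − 81.2 = 22.8 mm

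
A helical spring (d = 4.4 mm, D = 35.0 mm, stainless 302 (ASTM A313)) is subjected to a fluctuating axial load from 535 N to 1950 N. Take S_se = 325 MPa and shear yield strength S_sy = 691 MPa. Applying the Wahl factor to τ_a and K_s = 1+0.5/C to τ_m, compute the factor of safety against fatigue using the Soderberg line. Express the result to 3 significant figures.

0.213

C = D/d = 35.0/4.4 = 7.9545; K_W = (4C−1)/(4C−4)+0.615/C = 1.1852; K_s = 1+0.5/C = 1.0629
F_a = (F_max−F_min)/2 = 707.5 N; F_m = (F_max+F_min)/2 = 1242.5 N
τ_a = K_W·8F_aD/(πd³) = 1.1852 × 740.25 = 877.31 MPa
τ_m = K_s·8F_mD/(πd³) = 1.0629 × 1300 = 1381.7 MPa
Soderberg: 1/n_f = τ_a/S_se + τ_m/S_sy = 877.31/325 + 1381.7/691 = 2.69941 + 1.99960 = 4.699
n_f = 1/4.699 = 0.2128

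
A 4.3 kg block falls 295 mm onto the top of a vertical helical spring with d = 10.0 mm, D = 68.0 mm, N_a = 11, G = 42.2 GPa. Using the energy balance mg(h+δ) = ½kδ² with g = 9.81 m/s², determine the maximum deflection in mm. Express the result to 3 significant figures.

k = Gd⁴/(8D³N_a) = (42.2×10³)(10.0⁴)/(8·68.0³·11) = 15.251 N/mm
W = mg = 4.3 × 9.81 = 42.183 N
½kδ² − Wδ − Wh = 0 → δ = (W + √(W² + 2kWh))/k
δ = (42.183 + √(1779.4 + 379571))/15.251 = (42.183 + 617.54)/15.251 = 43.257 mm

43.3 mm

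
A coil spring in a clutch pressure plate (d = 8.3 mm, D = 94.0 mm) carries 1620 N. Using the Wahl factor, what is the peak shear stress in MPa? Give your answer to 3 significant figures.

764 MPa

Spring index C = D/d = 94.0/8.3 = 11.3253
K_W = (4C−1)/(4C−4) + 0.615/C = 44.301/41.301 + 0.0543 = 1.1269
τ₀ = 8FD/(πd³) = 8·1620·94.0/(π·8.3³) = 1.21824e+06/1796.3 = 678.19 MPa
τ_max = K·τ₀ = 1.1269 × 678.19 = 764.27 MPa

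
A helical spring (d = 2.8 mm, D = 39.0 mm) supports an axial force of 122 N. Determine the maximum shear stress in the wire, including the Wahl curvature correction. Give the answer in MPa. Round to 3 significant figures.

Spring index C = D/d = 39.0/2.8 = 13.9286
K_W = (4C−1)/(4C−4) + 0.615/C = 54.714/51.714 + 0.0442 = 1.1022
τ₀ = 8FD/(πd³) = 8·122·39.0/(π·2.8³) = 38064/68.964 = 551.94 MPa
τ_max = K·τ₀ = 1.1022 × 551.94 = 608.33 MPa

608 MPa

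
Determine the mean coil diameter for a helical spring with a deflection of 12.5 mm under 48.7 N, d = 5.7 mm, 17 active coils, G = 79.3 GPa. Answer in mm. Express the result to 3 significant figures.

54.1 mm

Required rate k = F/δ = 48.7/12.5 = 3.896 N/mm
D = (Gd⁴/(8N_a·k))^(1/3) = (79.3×10³·5.7⁴/(8·17·3.896))^(1/3)
  = (157985)^(1/3) = 54.0594 mm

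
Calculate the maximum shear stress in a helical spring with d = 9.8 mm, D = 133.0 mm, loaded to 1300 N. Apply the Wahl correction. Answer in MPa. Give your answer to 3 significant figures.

517 MPa

Spring index C = D/d = 133.0/9.8 = 13.5714
K_W = (4C−1)/(4C−4) + 0.615/C = 53.286/50.286 + 0.0453 = 1.1050
τ₀ = 8FD/(πd³) = 8·1300·133.0/(π·9.8³) = 1.3832e+06/2956.8 = 467.8 MPa
τ_max = K·τ₀ = 1.1050 × 467.8 = 516.9 MPa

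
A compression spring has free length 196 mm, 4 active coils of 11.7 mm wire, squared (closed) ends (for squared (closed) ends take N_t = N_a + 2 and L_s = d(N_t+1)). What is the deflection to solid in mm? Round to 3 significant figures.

114 mm

N_t = 6; L_s = 11.7·7 = 81.9 mm
δ_solid = L₀ − L_s = 196 − 81.9 = 114.1 mm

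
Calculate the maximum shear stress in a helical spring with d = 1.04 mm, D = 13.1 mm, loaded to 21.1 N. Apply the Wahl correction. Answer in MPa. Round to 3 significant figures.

697 MPa

Spring index C = D/d = 13.1/1.04 = 12.5962
K_W = (4C−1)/(4C−4) + 0.615/C = 49.385/46.385 + 0.0488 = 1.1135
τ₀ = 8FD/(πd³) = 8·21.1·13.1/(π·1.04³) = 2211.28/3.5339 = 625.74 MPa
τ_max = K·τ₀ = 1.1135 × 625.74 = 696.76 MPa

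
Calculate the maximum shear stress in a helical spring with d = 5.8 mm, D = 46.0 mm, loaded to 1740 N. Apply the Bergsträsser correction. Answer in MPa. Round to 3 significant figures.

1230 MPa

Spring index C = D/d = 46.0/5.8 = 7.9310
K_B = (4C+2)/(4C−3) = 33.724/28.724 = 1.1741
τ₀ = 8FD/(πd³) = 8·1740·46.0/(π·5.8³) = 640320/612.96 = 1044.6 MPa
τ_max = K·τ₀ = 1.1741 × 1044.6 = 1226.5 MPa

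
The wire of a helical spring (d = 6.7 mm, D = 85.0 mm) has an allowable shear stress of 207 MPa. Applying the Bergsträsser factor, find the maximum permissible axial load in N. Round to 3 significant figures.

260 N

C = D/d = 85.0/6.7 = 12.6866
K_B = (4C+2)/(4C−3) = 52.746/47.746 = 1.1047
τ_max = K·8FD/(πd³) → F_max = τ_allow·πd³/(8DK)
F_max = 207·π·6.7³/(8·85.0·1.1047) = 1.9559e+05/751.21 = 260.37 N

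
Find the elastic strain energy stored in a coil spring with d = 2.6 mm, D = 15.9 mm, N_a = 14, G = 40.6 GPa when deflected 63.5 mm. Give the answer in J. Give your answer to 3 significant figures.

8.31 J

k = Gd⁴/(8D³N_a) = (40.6×10³)(2.6⁴)/(8·15.9³·14) = 4.1211 N/mm
U = ½kδ² = 0.5 × 4.1211 × 63.5² = 8308.6 N·mm = 8.3086 J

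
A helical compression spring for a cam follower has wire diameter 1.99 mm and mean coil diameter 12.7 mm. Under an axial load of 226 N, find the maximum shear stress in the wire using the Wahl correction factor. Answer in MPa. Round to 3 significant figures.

1150 MPa

Spring index C = D/d = 12.7/1.99 = 6.3819
K_W = (4C−1)/(4C−4) + 0.615/C = 24.528/21.528 + 0.0964 = 1.2357
τ₀ = 8FD/(πd³) = 8·226·12.7/(π·1.99³) = 22961.6/24.758 = 927.46 MPa
τ_max = K·τ₀ = 1.2357 × 927.46 = 1146.1 MPa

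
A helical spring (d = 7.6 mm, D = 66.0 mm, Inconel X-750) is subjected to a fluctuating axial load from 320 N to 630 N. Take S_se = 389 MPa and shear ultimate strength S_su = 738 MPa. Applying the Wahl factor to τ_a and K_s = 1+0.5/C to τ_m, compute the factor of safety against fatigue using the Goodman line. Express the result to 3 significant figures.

C = D/d = 66.0/7.6 = 8.6842; K_W = (4C−1)/(4C−4)+0.615/C = 1.1684; K_s = 1+0.5/C = 1.0576
F_a = (F_max−F_min)/2 = 155 N; F_m = (F_max+F_min)/2 = 475 N
τ_a = K_W·8F_aD/(πd³) = 1.1684 × 59.344 = 69.338 MPa
τ_m = K_s·8F_mD/(πd³) = 1.0576 × 181.86 = 192.33 MPa
Goodman: 1/n_f = τ_a/S_se + τ_m/S_su = 69.338/389 + 192.33/738 = 0.17825 + 0.26061 = 0.43886
n_f = 1/0.43886 = 2.279

2.28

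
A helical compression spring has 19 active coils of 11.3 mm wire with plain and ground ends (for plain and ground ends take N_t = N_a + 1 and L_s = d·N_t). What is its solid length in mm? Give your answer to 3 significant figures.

plain and ground ends: N_t = N_a + 1 = 19 + 1 = 20
L_s = d·N_t = 11.3 × 20 = 226 mm

226 mm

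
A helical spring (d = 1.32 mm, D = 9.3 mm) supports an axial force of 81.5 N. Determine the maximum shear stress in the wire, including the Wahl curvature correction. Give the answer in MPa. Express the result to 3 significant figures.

1020 MPa

Spring index C = D/d = 9.3/1.32 = 7.0455
K_W = (4C−1)/(4C−4) + 0.615/C = 27.182/24.182 + 0.0873 = 1.2114
τ₀ = 8FD/(πd³) = 8·81.5·9.3/(π·1.32³) = 6063.6/7.2256 = 839.19 MPa
τ_max = K·τ₀ = 1.2114 × 839.19 = 1016.5 MPa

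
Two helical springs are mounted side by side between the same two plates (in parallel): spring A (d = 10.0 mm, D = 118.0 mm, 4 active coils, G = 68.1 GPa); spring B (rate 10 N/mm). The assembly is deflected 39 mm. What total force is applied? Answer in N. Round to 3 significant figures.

k_A = Gd⁴/(8D³N_a) = (68.1×10³)(10.0⁴)/(8·118.0³·4) = 12.952 N/mm
Parallel: k_eq = 12.952 + 10 = 22.952 N/mm
F = k_eq·δ = 22.952·39 = 895.14 N

895 N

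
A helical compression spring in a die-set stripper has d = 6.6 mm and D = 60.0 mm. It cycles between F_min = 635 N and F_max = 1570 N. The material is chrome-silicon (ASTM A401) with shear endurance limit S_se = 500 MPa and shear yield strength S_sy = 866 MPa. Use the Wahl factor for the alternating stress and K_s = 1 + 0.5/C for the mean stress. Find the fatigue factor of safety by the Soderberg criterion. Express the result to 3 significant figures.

C = D/d = 60.0/6.6 = 9.0909; K_W = (4C−1)/(4C−4)+0.615/C = 1.1603; K_s = 1+0.5/C = 1.0550
F_a = (F_max−F_min)/2 = 467.5 N; F_m = (F_max+F_min)/2 = 1102.5 N
τ_a = K_W·8F_aD/(πd³) = 1.1603 × 248.45 = 288.29 MPa
τ_m = K_s·8F_mD/(πd³) = 1.0550 × 585.92 = 618.15 MPa
Soderberg: 1/n_f = τ_a/S_se + τ_m/S_sy = 288.29/500 + 618.15/866 = 0.57658 + 0.71379 = 1.2904
n_f = 1/1.2904 = 0.775

0.775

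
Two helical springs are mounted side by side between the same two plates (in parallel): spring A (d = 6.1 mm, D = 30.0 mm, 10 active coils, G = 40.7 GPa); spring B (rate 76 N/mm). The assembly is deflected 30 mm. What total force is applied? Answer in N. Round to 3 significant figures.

k_A = Gd⁴/(8D³N_a) = (40.7×10³)(6.1⁴)/(8·30.0³·10) = 26.089 N/mm
Parallel: k_eq = 26.089 + 76 = 102.09 N/mm
F = k_eq·δ = 102.09·30 = 3062.7 N

3060 N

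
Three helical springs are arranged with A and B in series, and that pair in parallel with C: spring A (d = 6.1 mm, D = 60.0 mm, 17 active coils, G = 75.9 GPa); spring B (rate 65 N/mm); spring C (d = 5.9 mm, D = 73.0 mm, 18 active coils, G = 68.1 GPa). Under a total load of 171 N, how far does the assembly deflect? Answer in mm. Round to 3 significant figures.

k_A = Gd⁴/(8D³N_a) = (75.9×10³)(6.1⁴)/(8·60.0³·17) = 3.5774 N/mm
k_C = Gd⁴/(8D³N_a) = (68.1×10³)(5.9⁴)/(8·73.0³·18) = 1.4731 N/mm
Springs A,B series: k_AB = 1/(1/3.5774+1/65) = 3.3908 N/mm; parallel with C: k_eq = 3.3908+1.4731 = 4.8639 N/mm
δ = F/k_eq = 171/4.8639 = 35.157 mm

35.2 mm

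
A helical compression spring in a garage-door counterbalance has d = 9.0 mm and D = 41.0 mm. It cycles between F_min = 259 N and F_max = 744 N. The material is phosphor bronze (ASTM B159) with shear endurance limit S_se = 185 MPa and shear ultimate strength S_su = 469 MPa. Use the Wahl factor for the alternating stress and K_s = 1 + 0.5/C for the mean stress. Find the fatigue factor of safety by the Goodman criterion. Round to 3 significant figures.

C = D/d = 41.0/9.0 = 4.5556; K_W = (4C−1)/(4C−4)+0.615/C = 1.3459; K_s = 1+0.5/C = 1.1098
F_a = (F_max−F_min)/2 = 242.5 N; F_m = (F_max+F_min)/2 = 501.5 N
τ_a = K_W·8F_aD/(πd³) = 1.3459 × 34.73 = 46.745 MPa
τ_m = K_s·8F_mD/(πd³) = 1.1098 × 71.824 = 79.707 MPa
Goodman: 1/n_f = τ_a/S_se + τ_m/S_su = 46.745/185 + 79.707/469 = 0.25267 + 0.16995 = 0.42262
n_f = 1/0.42262 = 2.366

2.37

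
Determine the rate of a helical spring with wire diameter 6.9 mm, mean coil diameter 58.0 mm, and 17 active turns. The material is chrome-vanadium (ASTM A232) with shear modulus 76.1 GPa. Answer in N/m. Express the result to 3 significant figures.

6500 N/m

k = Gd⁴/(8D³N_a) = (76.1×10³ × 6.9⁴) / (8 × 58.0³ × 17)
  = 1.72497e+08 / 2.65352e+07 = 6.5007 N/mm = 6500.7 N/m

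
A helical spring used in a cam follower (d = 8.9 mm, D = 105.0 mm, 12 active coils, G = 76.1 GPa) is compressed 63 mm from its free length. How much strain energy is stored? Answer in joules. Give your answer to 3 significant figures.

8.53 J

k = Gd⁴/(8D³N_a) = (76.1×10³)(8.9⁴)/(8·105.0³·12) = 4.2964 N/mm
U = ½kδ² = 0.5 × 4.2964 × 63² = 8526.2 N·mm = 8.5262 J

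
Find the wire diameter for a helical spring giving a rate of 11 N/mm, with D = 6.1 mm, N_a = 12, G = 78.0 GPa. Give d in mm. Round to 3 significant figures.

d = (8D³N_a·k / G)^(1/4) = (8·6.1³·12·11 / (78.0×10³))^0.25
  = (3.073)^0.25 = 1.3240 mm

1.32 mm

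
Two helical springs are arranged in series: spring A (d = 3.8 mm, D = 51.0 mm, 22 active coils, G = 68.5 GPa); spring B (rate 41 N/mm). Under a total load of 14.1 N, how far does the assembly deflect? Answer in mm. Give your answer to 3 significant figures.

23.4 mm

k_A = Gd⁴/(8D³N_a) = (68.5×10³)(3.8⁴)/(8·51.0³·22) = 0.61179 N/mm
Series: 1/k_eq = 1/0.61179 + 1/41 = 1.6589; k_eq = 0.60279 N/mm
δ = F/k_eq = 14.1/0.60279 = 23.391 mm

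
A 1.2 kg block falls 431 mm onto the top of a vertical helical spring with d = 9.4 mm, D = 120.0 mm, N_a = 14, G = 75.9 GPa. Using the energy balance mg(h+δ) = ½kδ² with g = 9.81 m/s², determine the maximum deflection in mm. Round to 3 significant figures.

k = Gd⁴/(8D³N_a) = (75.9×10³)(9.4⁴)/(8·120.0³·14) = 3.0619 N/mm
W = mg = 1.2 × 9.81 = 11.772 N
½kδ² − Wδ − Wh = 0 → δ = (W + √(W² + 2kWh))/k
δ = (11.772 + √(138.58 + 31070.6))/3.0619 = (11.772 + 176.66)/3.0619 = 61.541 mm

61.5 mm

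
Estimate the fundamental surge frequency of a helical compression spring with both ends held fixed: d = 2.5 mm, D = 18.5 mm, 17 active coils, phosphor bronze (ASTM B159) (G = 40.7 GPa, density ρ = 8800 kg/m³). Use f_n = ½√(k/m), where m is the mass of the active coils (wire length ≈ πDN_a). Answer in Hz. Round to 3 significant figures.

k = Gd⁴/(8D³N_a) = (40.7×10³)(2.5⁴)/(8·18.5³·17) = 1.8463 N/mm = 1846.3 N/m
Wire length L = πDN_a = π·18.5·17 = 988.03 mm
m = ρ·(πd²/4)·L = 8800 × 4.9087×10⁻⁶ m² × 0.98803 m = 0.04268 kg
f_n = ½√(k/m) = 0.5·√(1846.3/0.04268) = 0.5·√(43259) = 103.99 Hz

104 Hz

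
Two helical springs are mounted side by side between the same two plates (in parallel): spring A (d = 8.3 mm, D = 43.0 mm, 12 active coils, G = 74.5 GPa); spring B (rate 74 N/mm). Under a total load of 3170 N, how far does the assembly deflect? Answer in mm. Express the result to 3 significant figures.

k_A = Gd⁴/(8D³N_a) = (74.5×10³)(8.3⁴)/(8·43.0³·12) = 46.323 N/mm
Parallel: k_eq = 46.323 + 74 = 120.32 N/mm
δ = F/k_eq = 3170/120.32 = 26.346 mm

26.3 mm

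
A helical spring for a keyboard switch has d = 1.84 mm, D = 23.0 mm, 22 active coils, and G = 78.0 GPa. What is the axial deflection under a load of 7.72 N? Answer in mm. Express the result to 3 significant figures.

18.5 mm

k = Gd⁴/(8D³N_a) = (78.0×10³)(1.84⁴)/(8·23.0³·22) = 0.41751 N/mm
δ = F/k = 7.72 / 0.41751 = 18.49 mm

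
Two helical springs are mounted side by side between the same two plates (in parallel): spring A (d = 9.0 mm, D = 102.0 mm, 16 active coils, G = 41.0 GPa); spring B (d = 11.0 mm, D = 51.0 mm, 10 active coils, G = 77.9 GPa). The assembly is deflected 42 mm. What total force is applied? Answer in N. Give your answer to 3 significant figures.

4600 N

k_A = Gd⁴/(8D³N_a) = (41.0×10³)(9.0⁴)/(8·102.0³·16) = 1.9804 N/mm
k_B = Gd⁴/(8D³N_a) = (77.9×10³)(11.0⁴)/(8·51.0³·10) = 107.48 N/mm
Parallel: k_eq = 1.9804 + 107.48 = 109.46 N/mm
F = k_eq·δ = 109.46·42 = 4597.1 N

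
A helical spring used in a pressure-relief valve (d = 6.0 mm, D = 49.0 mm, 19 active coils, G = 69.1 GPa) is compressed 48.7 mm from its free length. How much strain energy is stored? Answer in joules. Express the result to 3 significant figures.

k = Gd⁴/(8D³N_a) = (69.1×10³)(6.0⁴)/(8·49.0³·19) = 5.0078 N/mm
U = ½kδ² = 0.5 × 5.0078 × 48.7² = 5938.5 N·mm = 5.9385 J

5.94 J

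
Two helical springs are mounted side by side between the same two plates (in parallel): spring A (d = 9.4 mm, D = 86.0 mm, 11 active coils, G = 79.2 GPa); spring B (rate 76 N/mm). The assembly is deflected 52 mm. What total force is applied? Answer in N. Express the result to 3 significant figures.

4530 N

k_A = Gd⁴/(8D³N_a) = (79.2×10³)(9.4⁴)/(8·86.0³·11) = 11.047 N/mm
Parallel: k_eq = 11.047 + 76 = 87.047 N/mm
F = k_eq·δ = 87.047·52 = 4526.5 N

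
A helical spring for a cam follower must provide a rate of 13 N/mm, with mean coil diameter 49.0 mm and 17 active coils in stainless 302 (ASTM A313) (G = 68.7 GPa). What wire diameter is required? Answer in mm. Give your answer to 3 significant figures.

7.42 mm

d = (8D³N_a·k / G)^(1/4) = (8·49.0³·17·13 / (68.7×10³))^0.25
  = (3027.7)^0.25 = 7.4179 mm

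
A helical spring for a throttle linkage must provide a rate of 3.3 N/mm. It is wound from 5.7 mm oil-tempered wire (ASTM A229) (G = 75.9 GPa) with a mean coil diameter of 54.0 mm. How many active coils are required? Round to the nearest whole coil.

19

N_a = Gd⁴/(8D³k) = (75.9×10³ × 5.7⁴)/(8 × 54.0³ × 3.3)
    = 8.012e+07 / 4.15705e+06 = 19.27 → 19 coils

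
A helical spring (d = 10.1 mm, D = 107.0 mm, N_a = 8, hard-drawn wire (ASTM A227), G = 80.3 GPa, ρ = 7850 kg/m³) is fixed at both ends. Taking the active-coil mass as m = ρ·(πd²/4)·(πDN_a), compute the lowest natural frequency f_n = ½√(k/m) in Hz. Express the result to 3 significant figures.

39.7 Hz

k = Gd⁴/(8D³N_a) = (80.3×10³)(10.1⁴)/(8·107.0³·8) = 10.658 N/mm = 10658 N/m
Wire length L = πDN_a = π·107.0·8 = 2689.2 mm
m = ρ·(πd²/4)·L = 7850 × 80.118×10⁻⁶ m² × 2.6892 m = 1.6913 kg
f_n = ½√(k/m) = 0.5·√(10658/1.6913) = 0.5·√(6301.5) = 39.691 Hz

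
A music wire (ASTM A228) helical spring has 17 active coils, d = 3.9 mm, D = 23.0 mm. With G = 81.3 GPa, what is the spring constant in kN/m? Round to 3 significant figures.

11.4 kN/m

k = Gd⁴/(8D³N_a) = (81.3×10³ × 3.9⁴) / (8 × 23.0³ × 17)
  = 1.88083e+07 / 1.65471e+06 = 11.366 N/mm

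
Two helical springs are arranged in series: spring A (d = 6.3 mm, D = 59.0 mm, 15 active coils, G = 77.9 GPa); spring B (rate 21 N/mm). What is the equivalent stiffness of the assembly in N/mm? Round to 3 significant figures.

4.02 N/mm

k_A = Gd⁴/(8D³N_a) = (77.9×10³)(6.3⁴)/(8·59.0³·15) = 4.9792 N/mm
Series: 1/k_eq = 1/4.9792 + 1/21 = 0.24845; k_eq = 4.0249 N/mm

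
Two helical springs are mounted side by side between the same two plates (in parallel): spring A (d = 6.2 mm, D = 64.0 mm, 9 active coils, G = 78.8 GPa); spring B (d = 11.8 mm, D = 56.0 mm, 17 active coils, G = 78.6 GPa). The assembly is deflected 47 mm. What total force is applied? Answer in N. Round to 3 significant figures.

3290 N

k_A = Gd⁴/(8D³N_a) = (78.8×10³)(6.2⁴)/(8·64.0³·9) = 6.1691 N/mm
k_B = Gd⁴/(8D³N_a) = (78.6×10³)(11.8⁴)/(8·56.0³·17) = 63.804 N/mm
Parallel: k_eq = 6.1691 + 63.804 = 69.973 N/mm
F = k_eq·δ = 69.973·47 = 3288.7 N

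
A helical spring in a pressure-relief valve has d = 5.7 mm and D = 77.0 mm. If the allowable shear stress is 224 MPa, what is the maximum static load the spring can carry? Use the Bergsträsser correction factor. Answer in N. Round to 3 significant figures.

193 N

C = D/d = 77.0/5.7 = 13.5088
K_B = (4C+2)/(4C−3) = 56.035/51.035 = 1.0980
τ_max = K·8FD/(πd³) → F_max = τ_allow·πd³/(8DK)
F_max = 224·π·5.7³/(8·77.0·1.0980) = 1.3032e+05/676.35 = 192.69 N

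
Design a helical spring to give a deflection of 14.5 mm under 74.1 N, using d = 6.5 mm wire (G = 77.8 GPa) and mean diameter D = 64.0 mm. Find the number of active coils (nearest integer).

13

Required rate k = F/δ = 74.1/14.5 = 5.1103 N/mm
N_a = Gd⁴/(8D³k) = (77.8×10³ × 6.5⁴)/(8 × 64.0³ × 5.1103)
    = 1.38878e+08 / 1.07172e+07 = 12.96 → 13 coils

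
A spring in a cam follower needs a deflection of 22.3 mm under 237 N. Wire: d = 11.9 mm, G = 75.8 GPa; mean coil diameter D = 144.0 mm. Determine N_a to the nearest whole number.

Required rate k = F/δ = 237/22.3 = 10.628 N/mm
N_a = Gd⁴/(8D³k) = (75.8×10³ × 11.9⁴)/(8 × 144.0³ × 10.628)
    = 1.52005e+09 / 2.53876e+08 = 5.987 → 6 coils

6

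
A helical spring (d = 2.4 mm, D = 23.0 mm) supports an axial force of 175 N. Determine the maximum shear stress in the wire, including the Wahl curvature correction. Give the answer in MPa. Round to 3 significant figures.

Spring index C = D/d = 23.0/2.4 = 9.5833
K_W = (4C−1)/(4C−4) + 0.615/C = 37.333/34.333 + 0.0642 = 1.1516
τ₀ = 8FD/(πd³) = 8·175·23.0/(π·2.4³) = 32200/43.429 = 741.43 MPa
τ_max = K·τ₀ = 1.1516 × 741.43 = 853.8 MPa

854 MPa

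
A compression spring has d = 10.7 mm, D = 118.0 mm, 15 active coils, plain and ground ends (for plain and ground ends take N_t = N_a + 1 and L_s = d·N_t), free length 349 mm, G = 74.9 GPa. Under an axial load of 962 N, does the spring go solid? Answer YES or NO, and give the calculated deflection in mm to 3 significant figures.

k = Gd⁴/(8D³N_a) = (74.9×10³)(10.7⁴)/(8·118.0³·15) = 4.9795 N/mm
N_t = 16; L_s = 10.7·16 = 171.2 mm; δ_solid = L₀ − L_s = 349 − 171.2 = 177.8 mm
δ = F/k = 962/4.9795 = 193.19 mm
δ ≥ δ_solid → spring goes solid

YES, δ = 193 mm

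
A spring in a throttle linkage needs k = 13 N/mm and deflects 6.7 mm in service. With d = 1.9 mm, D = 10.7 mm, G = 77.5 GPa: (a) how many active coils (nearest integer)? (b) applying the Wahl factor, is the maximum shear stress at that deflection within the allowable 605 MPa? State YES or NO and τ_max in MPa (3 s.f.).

N_a = Gd⁴/(8D³k) = (77.5×10³)(1.9⁴)/(8·10.7³·13) = 7.927 → N_a = 8
Actual rate k = Gd⁴/(8D³·8) = 12.882 N/mm
Working load F = kδ = 12.882·6.7 = 86.31 N
C = 10.7/1.9 = 5.6316; K_W = (4C−1)/(4C−4)+0.615/C = 1.2711
τ_max = K_W·8FD/(πd³) = 1.2711·342.86 = 435.83 MPa
τ_max ≤ 605 MPa → acceptable

(a) 8 coils; (b) YES, τ_max = 436 MPa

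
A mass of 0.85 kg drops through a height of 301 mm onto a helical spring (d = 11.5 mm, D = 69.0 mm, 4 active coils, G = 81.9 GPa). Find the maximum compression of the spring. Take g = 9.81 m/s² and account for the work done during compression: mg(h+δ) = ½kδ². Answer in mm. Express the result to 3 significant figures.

k = Gd⁴/(8D³N_a) = (81.9×10³)(11.5⁴)/(8·69.0³·4) = 136.26 N/mm
W = mg = 0.85 × 9.81 = 8.3385 N
½kδ² − Wδ − Wh = 0 → δ = (W + √(W² + 2kWh))/k
δ = (8.3385 + √(69.531 + 684010))/136.26 = (8.3385 + 827.09)/136.26 = 6.131 mm

6.13 mm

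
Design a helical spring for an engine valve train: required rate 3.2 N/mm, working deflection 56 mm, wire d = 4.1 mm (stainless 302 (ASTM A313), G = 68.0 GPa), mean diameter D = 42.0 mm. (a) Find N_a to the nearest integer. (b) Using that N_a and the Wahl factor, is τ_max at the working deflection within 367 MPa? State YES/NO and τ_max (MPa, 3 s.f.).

(a) 10 coils; (b) YES, τ_max = 322 MPa

N_a = Gd⁴/(8D³k) = (68.0×10³)(4.1⁴)/(8·42.0³·3.2) = 10.13 → N_a = 10
Actual rate k = Gd⁴/(8D³·10) = 3.242 N/mm
Working load F = kδ = 3.242·56 = 181.55 N
C = 42.0/4.1 = 10.2439; K_W = (4C−1)/(4C−4)+0.615/C = 1.1412
τ_max = K_W·8FD/(πd³) = 1.1412·281.73 = 321.5 MPa
τ_max ≤ 367 MPa → acceptable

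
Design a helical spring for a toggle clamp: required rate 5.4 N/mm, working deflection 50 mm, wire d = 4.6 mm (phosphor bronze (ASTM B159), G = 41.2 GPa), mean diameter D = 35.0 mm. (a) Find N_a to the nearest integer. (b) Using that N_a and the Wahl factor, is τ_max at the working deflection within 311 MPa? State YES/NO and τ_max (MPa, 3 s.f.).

(a) 10 coils; (b) YES, τ_max = 294 MPa

N_a = Gd⁴/(8D³k) = (41.2×10³)(4.6⁴)/(8·35.0³·5.4) = 9.96 → N_a = 10
Actual rate k = Gd⁴/(8D³·10) = 5.3782 N/mm
Working load F = kδ = 5.3782·50 = 268.91 N
C = 35.0/4.6 = 7.6087; K_W = (4C−1)/(4C−4)+0.615/C = 1.1943
τ_max = K_W·8FD/(πd³) = 1.1943·246.23 = 294.08 MPa
τ_max ≤ 311 MPa → acceptable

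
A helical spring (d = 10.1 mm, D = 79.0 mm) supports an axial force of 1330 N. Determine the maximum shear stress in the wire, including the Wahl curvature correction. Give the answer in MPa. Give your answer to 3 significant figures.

309 MPa

Spring index C = D/d = 79.0/10.1 = 7.8218
K_W = (4C−1)/(4C−4) + 0.615/C = 30.287/27.287 + 0.0786 = 1.1886
τ₀ = 8FD/(πd³) = 8·1330·79.0/(π·10.1³) = 840560/3236.8 = 259.69 MPa
τ_max = K·τ₀ = 1.1886 × 259.69 = 308.66 MPa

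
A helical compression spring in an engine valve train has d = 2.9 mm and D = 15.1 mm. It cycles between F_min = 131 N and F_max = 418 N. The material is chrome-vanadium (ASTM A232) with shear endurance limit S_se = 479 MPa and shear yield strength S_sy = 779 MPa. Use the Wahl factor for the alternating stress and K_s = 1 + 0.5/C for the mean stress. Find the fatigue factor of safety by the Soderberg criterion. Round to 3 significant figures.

C = D/d = 15.1/2.9 = 5.2069; K_W = (4C−1)/(4C−4)+0.615/C = 1.2964; K_s = 1+0.5/C = 1.0960
F_a = (F_max−F_min)/2 = 143.5 N; F_m = (F_max+F_min)/2 = 274.5 N
τ_a = K_W·8F_aD/(πd³) = 1.2964 × 226.24 = 293.3 MPa
τ_m = K_s·8F_mD/(πd³) = 1.0960 × 432.78 = 474.34 MPa
Soderberg: 1/n_f = τ_a/S_se + τ_m/S_sy = 293.3/479 + 474.34/779 = 0.61232 + 0.60890 = 1.2212
n_f = 1/1.2212 = 0.8189

0.819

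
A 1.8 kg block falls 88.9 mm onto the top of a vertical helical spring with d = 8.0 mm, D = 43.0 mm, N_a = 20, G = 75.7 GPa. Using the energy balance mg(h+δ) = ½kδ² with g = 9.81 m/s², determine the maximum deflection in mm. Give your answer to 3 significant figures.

k = Gd⁴/(8D³N_a) = (75.7×10³)(8.0⁴)/(8·43.0³·20) = 24.374 N/mm
W = mg = 1.8 × 9.81 = 17.658 N
½kδ² − Wδ − Wh = 0 → δ = (W + √(W² + 2kWh))/k
δ = (17.658 + √(311.8 + 76525.1))/24.374 = (17.658 + 277.19)/24.374 = 12.097 mm

12.1 mm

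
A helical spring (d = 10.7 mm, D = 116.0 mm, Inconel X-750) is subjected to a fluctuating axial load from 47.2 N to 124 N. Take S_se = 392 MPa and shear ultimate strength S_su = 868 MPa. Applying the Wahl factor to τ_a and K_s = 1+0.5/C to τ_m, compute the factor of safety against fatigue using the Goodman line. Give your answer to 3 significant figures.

19.4

C = D/d = 116.0/10.7 = 10.8411; K_W = (4C−1)/(4C−4)+0.615/C = 1.1329; K_s = 1+0.5/C = 1.0461
F_a = (F_max−F_min)/2 = 38.4 N; F_m = (F_max+F_min)/2 = 85.6 N
τ_a = K_W·8F_aD/(πd³) = 1.1329 × 9.2593 = 10.49 MPa
τ_m = K_s·8F_mD/(πd³) = 1.0461 × 20.641 = 21.592 MPa
Goodman: 1/n_f = τ_a/S_se + τ_m/S_su = 10.49/392 + 21.592/868 = 0.02676 + 0.02488 = 0.051637
n_f = 1/0.051637 = 19.37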